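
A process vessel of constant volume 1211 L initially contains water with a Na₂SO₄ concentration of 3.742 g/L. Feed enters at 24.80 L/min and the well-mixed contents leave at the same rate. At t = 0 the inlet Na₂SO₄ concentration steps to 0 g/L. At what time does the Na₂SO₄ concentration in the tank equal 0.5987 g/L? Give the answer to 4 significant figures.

Species balance: V dC/dt = Q(C_in − C) ⇒ τ = V/Q = 48.8306 min.
C(t) = C_in + (C₀ − C_in) e^(−t/τ). Set C = 0.5987 and solve for t:
e^(−t/τ) = (C − C_in)/(C₀ − C_in) = (0.5987 − 0)/(3.742 − 0) = 0.159995
t = −τ ln(…) = 48.8306 × 1.83261 = 89.4878 min.

89.49 min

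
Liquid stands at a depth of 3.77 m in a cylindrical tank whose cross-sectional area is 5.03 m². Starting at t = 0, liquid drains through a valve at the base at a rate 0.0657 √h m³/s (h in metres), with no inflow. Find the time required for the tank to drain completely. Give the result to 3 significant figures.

297 s

Volume balance on the tank: A dh/dt = −0.0657 √h.
Separate and integrate: 2(√h − √h₀) = −(0.0657/A) t.
Set h = 0: 2√h₀ = (0.0657/A) t_empty ⇒ t_empty = 2A√h₀/0.0657.
t_empty = 2·5.03·√3.77/0.0657 = 10.060·1.9416/0.0657 = 297.31 s.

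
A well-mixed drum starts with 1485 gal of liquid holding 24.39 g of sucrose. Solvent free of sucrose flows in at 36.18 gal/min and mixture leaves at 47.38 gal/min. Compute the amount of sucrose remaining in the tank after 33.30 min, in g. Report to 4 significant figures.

Let m(t) be the amount of sucrose. Volume: V(t) = V₀ + (Q_in − Q_out) t = 1485 − 11.2000 t; V(33.30) = 1112.04 gal.
Species balance (pure solvent in): dm/dt = −Q_out · m/V(t).
Separate: dm/m = −Q_out dt/V(t) ⇒ ln(m/m₀) = −(Q_out/(Q_in−Q_out)) ln(V/V₀).
m = m₀ (V₀/V)^(Q_out/(Q_in−Q_out)) = 24.39 × (1485/1112.04)^(-4.23036) = 7.17552 g.

7.176 g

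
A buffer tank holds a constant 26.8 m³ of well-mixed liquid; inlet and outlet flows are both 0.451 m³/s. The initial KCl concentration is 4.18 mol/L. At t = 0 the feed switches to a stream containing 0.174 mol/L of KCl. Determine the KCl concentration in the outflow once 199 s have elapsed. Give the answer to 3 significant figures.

0.315 mol/L

Mass balance on the solute (V constant): V dC/dt = Q(C_in − C).
So dC/dt = (C_in − C)/τ with τ = V/Q = 26.8/0.451 = 59.424 s.
Integrating: C(t) = C_in + (C₀ − C_in) e^(−t/τ).
C(199) = 0.174 + (4.18 − 0.174)·e^(−199/59.424) = 0.174 + (4.0060)·0.035125 = 0.31471 mol/L.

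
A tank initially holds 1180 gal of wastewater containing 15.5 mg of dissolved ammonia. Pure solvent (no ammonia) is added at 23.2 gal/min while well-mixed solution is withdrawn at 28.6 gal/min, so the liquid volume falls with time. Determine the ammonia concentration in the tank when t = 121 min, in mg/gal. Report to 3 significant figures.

0.000410 mg/gal

Let m(t) be the amount of ammonia. Volume: V(t) = V₀ + (Q_in − Q_out) t = 1180 − 5.4000 t; V(121) = 526.60 gal.
Solute balance: dm/dt = 0 − Q_out C = −Q_out m/V(t).
dm/m = −Q_out dt/(V₀ − 5.4000 t); integrating gives ln(m/m₀) = −(Q_out/(Q_in−Q_out)) ln(V/V₀).
m = m₀ (V₀/V)^(Q_out/(Q_in−Q_out)) = 15.5 × (1180/526.60)^(-5.2963) = 0.21602 mg.
C = m/V = 0.21602/526.60 = 0.00041023 mg/gal.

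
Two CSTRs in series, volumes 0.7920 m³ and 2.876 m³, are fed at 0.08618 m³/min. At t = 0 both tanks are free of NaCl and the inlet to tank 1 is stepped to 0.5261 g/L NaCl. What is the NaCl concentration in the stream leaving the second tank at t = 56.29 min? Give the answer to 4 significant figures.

Time constants: τᵢ = Vᵢ/Q for each well-mixed tank.
τ₁ = 0.7920/0.08618 = 9.19007 min; τ₂ = 2.876/0.08618 = 33.3720 min.
Solving the cascade with C₁(0)=C₂(0)=0 gives C₂(t) = C_in[1 − (τ₁ e^(−t/τ₁) − τ₂ e^(−t/τ₂))/(τ₁ − τ₂)].
At t = 56.29: e^(−t/τ₁) = 0.00218729, e^(−t/τ₂) = 0.185122.
C₂ = 0.5261·[1 − (9.19007·0.00218729 − 33.3720·0.185122)/(-24.1819)] = 0.5261·0.745356 = 0.392132 g/L.

0.3921 g/L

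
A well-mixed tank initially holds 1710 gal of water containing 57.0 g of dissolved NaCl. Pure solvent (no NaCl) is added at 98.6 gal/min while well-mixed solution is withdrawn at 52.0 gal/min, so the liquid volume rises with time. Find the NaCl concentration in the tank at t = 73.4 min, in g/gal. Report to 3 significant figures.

0.00326 g/gal

Total volume: dV/dt = Q_in − Q_out = 46.600 gal/min, so V(t) = 1710 + 46.600 t and V(73.4) = 5130.4 gal.
No NaCl enters, so dm/dt = −Q_out · (m/V).
Separate: dm/m = −Q_out dt/V(t) ⇒ ln(m/m₀) = −(Q_out/(Q_in−Q_out)) ln(V/V₀).
m = m₀ (V₀/V)^(Q_out/(Q_in−Q_out)) = 57.0 × (1710/5130.4)^(1.1159) = 16.727 g.
C = m/V = 16.727/5130.4 = 0.0032604 g/gal.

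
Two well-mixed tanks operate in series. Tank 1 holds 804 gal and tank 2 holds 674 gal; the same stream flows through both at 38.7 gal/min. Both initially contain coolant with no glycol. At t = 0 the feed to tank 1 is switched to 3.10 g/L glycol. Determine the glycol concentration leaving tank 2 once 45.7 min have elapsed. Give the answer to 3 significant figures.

2.14 g/L

Time constants: τᵢ = Vᵢ/Q for each well-mixed tank.
τ₁ = 804/38.7 = 20.775 min; τ₂ = 674/38.7 = 17.416 min.
Solving the cascade with C₁(0)=C₂(0)=0 gives C₂(t) = C_in[1 − (τ₁ e^(−t/τ₁) − τ₂ e^(−t/τ₂))/(τ₁ − τ₂)].
At t = 45.7: e^(−t/τ₁) = 0.11083, e^(−t/τ₂) = 0.072511.
C₂ = 3.10·[1 − (20.775·0.11083 − 17.416·0.072511)/(3.3592)] = 3.10·0.69049 = 2.1405 g/L.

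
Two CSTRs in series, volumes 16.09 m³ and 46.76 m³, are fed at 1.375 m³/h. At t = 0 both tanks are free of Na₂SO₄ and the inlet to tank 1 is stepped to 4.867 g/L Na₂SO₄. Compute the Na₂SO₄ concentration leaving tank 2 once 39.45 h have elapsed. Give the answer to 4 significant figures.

Each tank obeys Vᵢ dCᵢ/dt = Q(Cᵢ₋₁ − Cᵢ), so τᵢ = Vᵢ/Q.
τ₁ = 16.09/1.375 = 11.7018 h; τ₂ = 46.76/1.375 = 34.0073 h.
Solving the cascade with C₁(0)=C₂(0)=0 gives C₂(t) = C_in[1 − (τ₁ e^(−t/τ₁) − τ₂ e^(−t/τ₂))/(τ₁ − τ₂)].
At t = 39.45: e^(−t/τ₁) = 0.0343460, e^(−t/τ₂) = 0.313472.
C₂ = 4.867·[1 − (11.7018·0.0343460 − 34.0073·0.313472)/(-22.3055)] = 4.867·0.540094 = 2.62864 g/L.

2.629 g/L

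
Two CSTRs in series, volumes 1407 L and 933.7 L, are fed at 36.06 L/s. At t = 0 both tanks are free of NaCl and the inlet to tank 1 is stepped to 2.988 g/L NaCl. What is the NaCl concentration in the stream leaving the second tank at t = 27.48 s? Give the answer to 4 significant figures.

Each tank obeys Vᵢ dCᵢ/dt = Q(Cᵢ₋₁ − Cᵢ), so τᵢ = Vᵢ/Q.
τ₁ = 1407/36.06 = 39.0183 s; τ₂ = 933.7/36.06 = 25.8930 s.
Solving the cascade with C₁(0)=C₂(0)=0 gives C₂(t) = C_in[1 − (τ₁ e^(−t/τ₁) − τ₂ e^(−t/τ₂))/(τ₁ − τ₂)].
At t = 27.48: e^(−t/τ₁) = 0.494462, e^(−t/τ₂) = 0.346008.
C₂ = 2.988·[1 − (39.0183·0.494462 − 25.8930·0.346008)/(13.1253)] = 2.988·0.212677 = 0.635478 g/L.

0.6355 g/L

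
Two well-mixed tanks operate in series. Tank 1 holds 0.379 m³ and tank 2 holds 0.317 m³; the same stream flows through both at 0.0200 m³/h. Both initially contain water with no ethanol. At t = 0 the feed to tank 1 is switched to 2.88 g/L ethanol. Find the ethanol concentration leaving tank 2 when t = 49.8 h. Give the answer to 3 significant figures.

2.24 g/L

Each tank obeys Vᵢ dCᵢ/dt = Q(Cᵢ₋₁ − Cᵢ), so τᵢ = Vᵢ/Q.
τ₁ = 0.379/0.0200 = 18.950 h; τ₂ = 0.317/0.0200 = 15.850 h.
Tank 1: C₁ = C_in(1 − e^(−t/τ₁)). Tank 2 (τ₁ ≠ τ₂): C₂ = C_in[1 − (τ₁ e^(−t/τ₁) − τ₂ e^(−t/τ₂))/(τ₁ − τ₂)].
At t = 49.8: e^(−t/τ₁) = 0.072225, e^(−t/τ₂) = 0.043198.
C₂ = 2.88·[1 − (18.950·0.072225 − 15.850·0.043198)/(3.1000)] = 2.88·0.77936 = 2.2446 g/L.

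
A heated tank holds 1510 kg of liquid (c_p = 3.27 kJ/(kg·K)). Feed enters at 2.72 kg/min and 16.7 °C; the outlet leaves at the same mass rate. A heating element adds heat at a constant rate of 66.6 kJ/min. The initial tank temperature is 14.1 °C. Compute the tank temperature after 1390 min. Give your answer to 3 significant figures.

Energy balance: M c_p dT/dt = ṁ c_p (T_in − T) + 66.6.
Rearrange: dT/dt = (T_ss − T)/τ with τ = M/ṁ = 555.15 min and T_ss = T_in + Q̇/(ṁ c_p) = 24.188 °C.
This is linear first-order; T(t) = T_ss + (T₀ − T_ss) e^(−t/τ).
T(1390) = 24.188 + (-10.088)·e^(−1390/555.15) = 24.188 + (-10.088)·0.081770 = 23.363 °C.

23.4 °C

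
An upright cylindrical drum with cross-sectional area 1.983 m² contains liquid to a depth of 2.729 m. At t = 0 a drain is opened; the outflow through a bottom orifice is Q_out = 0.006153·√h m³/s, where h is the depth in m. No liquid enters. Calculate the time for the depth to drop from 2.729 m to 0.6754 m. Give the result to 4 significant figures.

535.1 s

Volume balance on the tank: A dh/dt = −0.006153 √h.
This is separable: 2 d(√h)/dt = −0.006153/A, so √h = √h₀ − (0.006153/(2A)) t.
t = 2A(√h₀ − √h)/0.006153 = 2·1.983·(√2.729 − √0.6754)/0.006153
  = 3.96600 × (1.65197 − 0.821827) / 0.006153 = 535.079 s.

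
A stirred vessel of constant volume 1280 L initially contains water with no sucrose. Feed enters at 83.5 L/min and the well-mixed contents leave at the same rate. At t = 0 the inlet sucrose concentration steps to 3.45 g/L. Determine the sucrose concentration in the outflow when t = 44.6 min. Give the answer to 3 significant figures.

Transient balance on the dissolved component: V dC/dt = Q(C_in − C).
Time constant τ = V/Q = 1280/83.5 = 15.329 min.
This is linear first-order; C(t) = C_in + (C₀ − C_in) e^(−t/τ).
C(44.6) = 3.45 + (0 − 3.45)·e^(−44.6/15.329) = 3.45 + (-3.4500)·0.054506 = 3.2620 g/L.

3.26 g/L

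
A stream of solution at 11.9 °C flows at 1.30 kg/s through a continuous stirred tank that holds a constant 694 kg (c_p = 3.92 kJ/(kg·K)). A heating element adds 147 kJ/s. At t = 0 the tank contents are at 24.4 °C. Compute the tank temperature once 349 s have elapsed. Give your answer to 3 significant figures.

32.2 °C

M c_p dT/dt = ṁ c_p (T_in − T) + Q̇.
τ = M/ṁ = 533.85 s; T_ss = T_in + Q̇/(ṁ c_p) = 11.9 + 147/(1.30·3.92) = 40.746 °C.
Solution: T(t) = T_ss + (T₀ − T_ss) e^(−t/τ).
T(349) = 40.746 + (-16.346)·e^(−349/533.85) = 40.746 + (-16.346)·0.52009 = 32.245 °C.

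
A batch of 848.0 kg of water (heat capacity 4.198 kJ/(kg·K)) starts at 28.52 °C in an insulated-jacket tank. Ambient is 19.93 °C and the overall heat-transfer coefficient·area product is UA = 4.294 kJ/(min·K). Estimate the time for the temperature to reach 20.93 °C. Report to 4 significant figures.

M c_p dT/dt = −UA(T − T_amb).
τ = M c_p/UA = 829.041 min; T_ss = T_amb = 19.9300 °C.
T(t) = T_ss + (T₀ − T_ss)e^(−t/τ); set T = 20.93:
t = −τ ln[(T − T_ss)/(T₀ − T_ss)] = −829.041 · ln(0.116414) = 1782.94 min.

1783 min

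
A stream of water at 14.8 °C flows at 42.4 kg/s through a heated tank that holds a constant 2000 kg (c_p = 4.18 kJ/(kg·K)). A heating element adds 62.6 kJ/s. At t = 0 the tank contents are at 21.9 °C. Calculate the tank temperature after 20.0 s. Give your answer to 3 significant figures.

19.6 °C

M c_p dT/dt = ṁ c_p (T_in − T) + Q̇.
Rearrange: dT/dt = (T_ss − T)/τ with τ = M/ṁ = 47.170 s and T_ss = T_in + Q̇/(ṁ c_p) = 15.153 °C.
T approaches T_ss exponentially: T(t) = T_ss + (T₀ − T_ss) e^(−t/τ).
T(20.0) = 15.153 + (6.7468)·e^(−20.0/47.170) = 15.153 + (6.7468)·0.65442 = 19.568 °C.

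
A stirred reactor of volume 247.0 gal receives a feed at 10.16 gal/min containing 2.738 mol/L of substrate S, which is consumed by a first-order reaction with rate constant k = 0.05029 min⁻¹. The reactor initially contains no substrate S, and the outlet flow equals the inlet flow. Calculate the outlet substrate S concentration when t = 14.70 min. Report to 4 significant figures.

0.9106 mol/L

Accumulation = in − out − consumed: V dC/dt = Q C_in − Q C − k V C.
This is linear with rate a = Q/V + k = 0.0914236 min⁻¹.
C_ss = Q C_in/(Q + kV) = 1.23189 mol/L; C(t) = C_ss + (C₀ − C_ss) e^(−a t).
C(14.70) = 1.23189 + (-1.23189)·e^(−0.0914236·14.70) = 1.23189 + (-1.23189)·0.260819 = 0.910589 mol/L.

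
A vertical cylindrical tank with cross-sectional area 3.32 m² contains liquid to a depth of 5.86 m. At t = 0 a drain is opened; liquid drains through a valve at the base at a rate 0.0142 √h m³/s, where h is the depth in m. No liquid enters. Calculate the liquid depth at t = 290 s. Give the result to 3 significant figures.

With no inflow, A dh/dt = −0.0142 √h.
This is separable: 2 d(√h)/dt = −0.0142/A, so √h = √h₀ − (0.0142/(2A)) t.
√h = √5.86 − 0.0142·290/(2·3.32) = 2.4207 − 0.62018 = 1.8006.
h = 1.8006² = 3.2420 m.

3.24 m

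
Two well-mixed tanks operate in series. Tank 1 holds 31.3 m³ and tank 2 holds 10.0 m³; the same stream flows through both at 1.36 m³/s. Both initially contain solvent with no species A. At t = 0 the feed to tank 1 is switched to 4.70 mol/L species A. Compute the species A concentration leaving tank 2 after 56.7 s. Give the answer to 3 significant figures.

Species balance on tank i: dCᵢ/dt = (Cᵢ₋₁ − Cᵢ)/τᵢ with τᵢ = Vᵢ/Q.
τ₁ = 31.3/1.36 = 23.015 s; τ₂ = 10.0/1.36 = 7.3529 s.
Solving the cascade with C₁(0)=C₂(0)=0 gives C₂(t) = C_in[1 − (τ₁ e^(−t/τ₁) − τ₂ e^(−t/τ₂))/(τ₁ − τ₂)].
At t = 56.7: e^(−t/τ₁) = 0.085124, e^(−t/τ₂) = 0.00044778.
C₂ = 4.70·[1 − (23.015·0.085124 − 7.3529·0.00044778)/(15.662)] = 4.70·0.87512 = 4.1131 mol/L.

4.11 mol/L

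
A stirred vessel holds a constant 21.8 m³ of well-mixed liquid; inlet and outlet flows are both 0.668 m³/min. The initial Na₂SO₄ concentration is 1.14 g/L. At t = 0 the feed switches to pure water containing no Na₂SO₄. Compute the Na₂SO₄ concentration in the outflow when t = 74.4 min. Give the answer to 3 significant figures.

0.117 g/L

Unsteady species balance (constant V, well mixed): V dC/dt = Q(C_in − C).
Time constant τ = V/Q = 21.8/0.668 = 32.635 min.
Integrating: C(t) = C_in + (C₀ − C_in) e^(−t/τ).
C(74.4) = 0 + (1.14 − 0)·e^(−74.4/32.635) = 0 + (1.1400)·0.10231 = 0.11663 g/L.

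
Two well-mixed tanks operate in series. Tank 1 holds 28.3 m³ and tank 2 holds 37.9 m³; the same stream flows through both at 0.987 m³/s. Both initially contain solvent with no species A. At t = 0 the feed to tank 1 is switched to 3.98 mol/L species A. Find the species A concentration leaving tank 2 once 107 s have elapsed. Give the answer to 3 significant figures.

3.29 mol/L

Species balance on tank i: dCᵢ/dt = (Cᵢ₋₁ − Cᵢ)/τᵢ with τᵢ = Vᵢ/Q.
τ₁ = 28.3/0.987 = 28.673 s; τ₂ = 37.9/0.987 = 38.399 s.
Solving the cascade with C₁(0)=C₂(0)=0 gives C₂(t) = C_in[1 − (τ₁ e^(−t/τ₁) − τ₂ e^(−t/τ₂))/(τ₁ − τ₂)].
At t = 107: e^(−t/τ₁) = 0.023950, e^(−t/τ₂) = 0.061636.
C₂ = 3.98·[1 − (28.673·0.023950 − 38.399·0.061636)/(-9.7264)] = 3.98·0.82727 = 3.2925 mol/L.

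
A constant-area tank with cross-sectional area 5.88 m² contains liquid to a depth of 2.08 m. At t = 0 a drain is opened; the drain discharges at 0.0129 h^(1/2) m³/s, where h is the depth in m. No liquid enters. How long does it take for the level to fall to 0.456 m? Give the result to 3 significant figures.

With no inflow, A dh/dt = −0.0129 √h.
Separate and integrate: 2(√h − √h₀) = −(0.0129/A) t.
t = 2A(√h₀ − √h)/0.0129 = 2·5.88·(√2.08 − √0.456)/0.0129
  = 11.760 × (1.4422 − 0.67528) / 0.0129 = 699.17 s.

699 s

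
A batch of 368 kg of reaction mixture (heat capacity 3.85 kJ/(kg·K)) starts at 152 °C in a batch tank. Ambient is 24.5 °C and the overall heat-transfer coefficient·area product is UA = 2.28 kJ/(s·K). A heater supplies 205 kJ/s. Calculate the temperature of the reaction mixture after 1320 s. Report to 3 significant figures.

119 °C

Lumped-capacitance energy balance: M c_p dT/dt = UA(T_amb − T) + Q̇.
dT/dt = (T_ss − T)/τ with T_ss = T_amb + Q̇/UA = 24.5 + 205/2.28 = 114.41 °C, τ = M c_p/UA = 368·3.85/2.28 = 621.40 s.
This is linear first-order; T(t) = T_ss + (T₀ − T_ss) e^(−t/τ).
T(1320) = 114.41 + (37.588)·0.11953 = 118.90 °C.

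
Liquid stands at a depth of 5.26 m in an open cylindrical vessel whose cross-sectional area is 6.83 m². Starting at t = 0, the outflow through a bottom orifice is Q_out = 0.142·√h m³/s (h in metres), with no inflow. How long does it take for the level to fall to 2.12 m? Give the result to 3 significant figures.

80.6 s

A dh/dt = −Q_out = −0.142 √h.
∫ h^(−1/2) dh = −(0.142/A) ∫ dt, giving 2√h = 2√h₀ − (0.142/A) t.
t = 2A(√h₀ − √h)/0.142 = 2·6.83·(√5.26 − √2.12)/0.142
  = 13.660 × (2.2935 − 1.4560) / 0.142 = 80.560 s.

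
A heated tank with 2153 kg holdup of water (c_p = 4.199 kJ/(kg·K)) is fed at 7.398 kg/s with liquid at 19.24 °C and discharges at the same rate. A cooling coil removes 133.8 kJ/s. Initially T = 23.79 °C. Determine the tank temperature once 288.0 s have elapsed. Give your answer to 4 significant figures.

18.23 °C

M c_p dT/dt = ṁ c_p (T_in − T) − Q̇.
τ = M/ṁ = 291.025 s; T_ss = T_in − Q̇/(ṁ c_p) = 19.24 − 133.8/(7.398·4.199) = 14.9328 °C.
Solution: T(t) = T_ss + (T₀ − T_ss) e^(−t/τ).
T(288.0) = 14.9328 + (8.85721)·e^(−288.0/291.025) = 14.9328 + (8.85721)·0.371723 = 18.2252 °C.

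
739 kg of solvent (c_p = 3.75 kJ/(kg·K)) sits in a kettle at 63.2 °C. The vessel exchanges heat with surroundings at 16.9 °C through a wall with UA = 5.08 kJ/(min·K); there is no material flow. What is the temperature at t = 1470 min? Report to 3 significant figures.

Unsteady energy balance on the tank contents: M c_p dT/dt = −UA(T − T_amb).
dT/dt = (T_ss − T)/τ with T_ss = T_amb = 16.900 °C, τ = M c_p/UA = 739·3.75/5.08 = 545.52 min.
Solution: T(t) = T_ss + (T₀ − T_ss) e^(−t/τ).
T(1470) = 16.900 + (46.300)·0.067565 = 20.028 °C.

20.0 °C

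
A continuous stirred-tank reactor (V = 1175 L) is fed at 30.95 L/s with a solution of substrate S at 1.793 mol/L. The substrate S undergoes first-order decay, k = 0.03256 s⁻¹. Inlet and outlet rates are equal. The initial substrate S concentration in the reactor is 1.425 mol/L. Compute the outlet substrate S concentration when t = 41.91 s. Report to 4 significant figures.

0.8546 mol/L

Species balance: V dC/dt = Q C_in − Q C − k V C.
This is linear with rate a = Q/V + k = 0.0589004 s⁻¹.
C_ss = Q C_in/(Q + kV) = 0.801834 mol/L; C(t) = C_ss + (C₀ − C_ss) e^(−a t).
C(41.91) = 0.801834 + (0.623166)·e^(−0.0589004·41.91) = 0.801834 + (0.623166)·0.0847104 = 0.854623 mol/L.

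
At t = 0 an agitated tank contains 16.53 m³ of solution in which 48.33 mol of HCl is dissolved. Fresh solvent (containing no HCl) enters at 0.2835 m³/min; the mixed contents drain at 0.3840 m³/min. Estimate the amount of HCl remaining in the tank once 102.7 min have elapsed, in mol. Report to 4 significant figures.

1.146 mol

Total volume: dV/dt = Q_in − Q_out = -0.100500 m³/min, so V(t) = 16.53 − 0.100500 t and V(102.7) = 6.20865 m³.
Solute balance: dm/dt = 0 − Q_out C = −Q_out m/V(t).
Separate: dm/m = −Q_out dt/V(t) ⇒ ln(m/m₀) = −(Q_out/(Q_in−Q_out)) ln(V/V₀).
m = m₀ (V₀/V)^(Q_out/(Q_in−Q_out)) = 48.33 × (16.53/6.20865)^(-3.82090) = 1.14626 mol.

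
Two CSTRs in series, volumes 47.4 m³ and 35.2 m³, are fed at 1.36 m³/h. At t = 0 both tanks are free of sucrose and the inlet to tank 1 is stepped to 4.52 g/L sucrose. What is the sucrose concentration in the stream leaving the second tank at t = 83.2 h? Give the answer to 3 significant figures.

Species balance on tank i: dCᵢ/dt = (Cᵢ₋₁ − Cᵢ)/τᵢ with τᵢ = Vᵢ/Q.
τ₁ = 47.4/1.36 = 34.853 h; τ₂ = 35.2/1.36 = 25.882 h.
Solving the cascade with C₁(0)=C₂(0)=0 gives C₂(t) = C_in[1 − (τ₁ e^(−t/τ₁) − τ₂ e^(−t/τ₂))/(τ₁ − τ₂)].
At t = 83.2: e^(−t/τ₁) = 0.091889, e^(−t/τ₂) = 0.040174.
C₂ = 4.52·[1 − (34.853·0.091889 − 25.882·0.040174)/(8.9706)] = 4.52·0.75890 = 3.4302 g/L.

3.43 g/L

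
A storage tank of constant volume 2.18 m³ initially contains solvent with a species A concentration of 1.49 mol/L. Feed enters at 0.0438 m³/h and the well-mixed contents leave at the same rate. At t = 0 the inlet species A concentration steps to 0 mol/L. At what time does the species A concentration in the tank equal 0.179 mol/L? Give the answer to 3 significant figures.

Species balance: V dC/dt = Q(C_in − C) ⇒ τ = V/Q = 49.772 h.
C(t) = C_in + (C₀ − C_in) e^(−t/τ). Set C = 0.179 and solve for t:
e^(−t/τ) = (C − C_in)/(C₀ − C_in) = (0.179 − 0)/(1.49 − 0) = 0.12013
t = −τ ln(…) = 49.772 × 2.1191 = 105.47 h.

105 h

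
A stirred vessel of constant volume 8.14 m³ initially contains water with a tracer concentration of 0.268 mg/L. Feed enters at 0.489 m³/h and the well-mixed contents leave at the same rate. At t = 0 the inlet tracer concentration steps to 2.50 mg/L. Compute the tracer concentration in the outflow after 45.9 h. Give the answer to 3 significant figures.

2.36 mg/L

Species balance on the tank: V dC/dt = Q(C_in − C).
Rewrite as dC/dt + C/τ = C_in/τ, τ = V/Q = 16.646 h.
Integrating: C(t) = C_in + (C₀ − C_in) e^(−t/τ).
C(45.9) = 2.50 + (0.268 − 2.50)·e^(−45.9/16.646) = 2.50 + (-2.2320)·0.063458 = 2.3584 mg/L.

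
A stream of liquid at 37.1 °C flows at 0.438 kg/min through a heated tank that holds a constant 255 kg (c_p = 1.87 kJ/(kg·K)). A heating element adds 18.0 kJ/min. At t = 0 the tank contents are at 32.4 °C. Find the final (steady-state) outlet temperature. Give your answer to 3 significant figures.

59.1 °C

M c_p dT/dt = ṁ c_p (T_in − T) + Q̇.
At steady state dT/dt = 0 ⇒ T_ss = T_in + Q̇/(ṁ c_p) = 37.1 + 18.0/(0.438·1.87) = 59.076 °C.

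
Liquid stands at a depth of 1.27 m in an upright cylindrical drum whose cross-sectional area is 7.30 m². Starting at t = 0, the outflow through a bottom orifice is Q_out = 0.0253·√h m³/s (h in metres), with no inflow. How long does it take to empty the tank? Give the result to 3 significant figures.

A dh/dt = −Q_out = −0.0253 √h.
∫ h^(−1/2) dh = −(0.0253/A) ∫ dt, giving 2√h = 2√h₀ − (0.0253/A) t.
Set h = 0: 2√h₀ = (0.0253/A) t_empty ⇒ t_empty = 2A√h₀/0.0253.
t_empty = 2·7.30·√1.27/0.0253 = 14.600·1.1269/0.0253 = 650.33 s.

650 s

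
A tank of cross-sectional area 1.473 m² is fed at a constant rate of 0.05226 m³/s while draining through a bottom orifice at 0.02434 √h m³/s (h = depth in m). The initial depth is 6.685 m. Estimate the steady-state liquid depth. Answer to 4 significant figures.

Unsteady balance on liquid volume: A dh/dt = Q_in − 0.02434 √h. At steady state dh/dt = 0:
Q_in = 0.02434 √h_ss ⇒ √h_ss = 0.05226/0.02434 = 2.14708.
h_ss = 2.14708² = 4.60997 m. (Since h₀ = 6.685 m > h_ss, the level will fall toward this value.)

4.610 m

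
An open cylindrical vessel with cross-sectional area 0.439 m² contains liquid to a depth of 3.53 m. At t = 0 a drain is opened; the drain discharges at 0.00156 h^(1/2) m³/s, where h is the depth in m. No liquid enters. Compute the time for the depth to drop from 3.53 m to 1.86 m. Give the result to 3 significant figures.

A dh/dt = −Q_out = −0.00156 √h.
Separate and integrate: 2(√h − √h₀) = −(0.00156/A) t.
t = 2A(√h₀ − √h)/0.00156 = 2·0.439·(√3.53 − √1.86)/0.00156
  = 0.87800 × (1.8788 − 1.3638) / 0.00156 = 289.86 s.

290 s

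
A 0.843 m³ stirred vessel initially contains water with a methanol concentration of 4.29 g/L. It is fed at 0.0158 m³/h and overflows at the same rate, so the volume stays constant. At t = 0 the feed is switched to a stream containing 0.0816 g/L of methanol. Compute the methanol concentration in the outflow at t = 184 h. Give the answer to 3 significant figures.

Unsteady species balance (constant V, well mixed): V dC/dt = Q(C_in − C).
Rewrite as dC/dt + C/τ = C_in/τ, τ = V/Q = 53.354 h.
Integrating: C(t) = C_in + (C₀ − C_in) e^(−t/τ).
C(184) = 0.0816 + (4.29 − 0.0816)·e^(−184/53.354) = 0.0816 + (4.2084)·0.031789 = 0.21538 g/L.

0.215 g/L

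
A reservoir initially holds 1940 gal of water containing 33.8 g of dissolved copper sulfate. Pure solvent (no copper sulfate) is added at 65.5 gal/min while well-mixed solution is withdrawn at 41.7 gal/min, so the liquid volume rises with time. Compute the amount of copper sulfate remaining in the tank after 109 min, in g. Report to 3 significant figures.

7.64 g

Total volume: dV/dt = Q_in − Q_out = 23.800 gal/min, so V(t) = 1940 + 23.800 t and V(109) = 4534.2 gal.
No copper sulfate enters, so dm/dt = −Q_out · (m/V).
Separate: dm/m = −Q_out dt/V(t) ⇒ ln(m/m₀) = −(Q_out/(Q_in−Q_out)) ln(V/V₀).
m = m₀ (V₀/V)^(Q_out/(Q_in−Q_out)) = 33.8 × (1940/4534.2)^(1.7521) = 7.6369 g.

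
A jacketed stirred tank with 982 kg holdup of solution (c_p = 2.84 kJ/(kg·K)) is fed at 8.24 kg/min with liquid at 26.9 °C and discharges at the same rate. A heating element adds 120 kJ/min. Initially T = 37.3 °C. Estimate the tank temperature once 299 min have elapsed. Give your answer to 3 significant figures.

M c_p dT/dt = ṁ c_p (T_in − T) + Q̇.
τ = M/ṁ = 119.17 min; T_ss = T_in + Q̇/(ṁ c_p) = 26.9 + 120/(8.24·2.84) = 32.028 °C.
This is linear first-order; T(t) = T_ss + (T₀ − T_ss) e^(−t/τ).
T(299) = 32.028 + (5.2721)·e^(−299/119.17) = 32.028 + (5.2721)·0.081356 = 32.457 °C.

32.5 °C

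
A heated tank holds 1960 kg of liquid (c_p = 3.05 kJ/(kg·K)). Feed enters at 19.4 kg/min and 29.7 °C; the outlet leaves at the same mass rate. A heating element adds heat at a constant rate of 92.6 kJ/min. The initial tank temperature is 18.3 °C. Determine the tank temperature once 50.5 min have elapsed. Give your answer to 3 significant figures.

23.4 °C

M c_p dT/dt = ṁ c_p (T_in − T) + Q̇.
τ = M/ṁ = 101.03 min; T_ss = T_in + Q̇/(ṁ c_p) = 29.7 + 92.6/(19.4·3.05) = 31.265 °C.
This is linear first-order; T(t) = T_ss + (T₀ − T_ss) e^(−t/τ).
T(50.5) = 31.265 + (-12.965)·e^(−50.5/101.03) = 31.265 + (-12.965)·0.60662 = 23.400 °C.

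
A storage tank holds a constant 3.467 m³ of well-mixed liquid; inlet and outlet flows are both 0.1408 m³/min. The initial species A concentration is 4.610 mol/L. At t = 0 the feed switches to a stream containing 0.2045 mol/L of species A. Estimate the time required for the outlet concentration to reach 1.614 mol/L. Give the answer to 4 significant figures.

28.06 min

Species balance: V dC/dt = Q(C_in − C) ⇒ τ = V/Q = 24.6236 min.
C(t) = C_in + (C₀ − C_in) e^(−t/τ). Set C = 1.614 and solve for t:
e^(−t/τ) = (C − C_in)/(C₀ − C_in) = (1.614 − 0.2045)/(4.610 − 0.2045) = 0.319941
t = −τ ln(…) = 24.6236 × 1.13962 = 28.0615 min.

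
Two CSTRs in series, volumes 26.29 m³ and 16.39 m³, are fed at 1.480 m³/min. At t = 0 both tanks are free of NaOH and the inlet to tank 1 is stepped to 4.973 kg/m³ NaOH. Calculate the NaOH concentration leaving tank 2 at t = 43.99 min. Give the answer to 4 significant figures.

Time constants: τᵢ = Vᵢ/Q for each well-mixed tank.
τ₁ = 26.29/1.480 = 17.7635 min; τ₂ = 16.39/1.480 = 11.0743 min.
Tank 1: C₁ = C_in(1 − e^(−t/τ₁)). Tank 2 (τ₁ ≠ τ₂): C₂ = C_in[1 − (τ₁ e^(−t/τ₁) − τ₂ e^(−t/τ₂))/(τ₁ − τ₂)].
At t = 43.99: e^(−t/τ₁) = 0.0840432, e^(−t/τ₂) = 0.0188310.
C₂ = 4.973·[1 − (17.7635·0.0840432 − 11.0743·0.0188310)/(6.68919)] = 4.973·0.807994 = 4.01816 kg/m³.

4.018 kg/m³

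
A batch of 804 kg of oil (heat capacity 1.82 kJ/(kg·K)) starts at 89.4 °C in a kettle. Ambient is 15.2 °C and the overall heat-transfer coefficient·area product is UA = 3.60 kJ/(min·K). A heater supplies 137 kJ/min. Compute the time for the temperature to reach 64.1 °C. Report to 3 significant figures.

First-law balance (no shaft work): M c_p dT/dt = −UA(T − T_amb) + Q̇.
τ = M c_p/UA = 406.47 min; T_ss = T_amb + Q̇/UA = 15.2 + 137/3.60 = 53.256 °C.
T(t) = T_ss + (T₀ − T_ss)e^(−t/τ); set T = 64.1:
t = −τ ln[(T − T_ss)/(T₀ − T_ss)] = −406.47 · ln(0.30003) = 489.33 min.

489 min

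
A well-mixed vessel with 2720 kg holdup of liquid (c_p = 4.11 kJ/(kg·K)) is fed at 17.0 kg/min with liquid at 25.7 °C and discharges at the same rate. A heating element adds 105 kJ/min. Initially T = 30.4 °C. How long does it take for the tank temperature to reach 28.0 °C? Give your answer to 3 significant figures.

M c_p dT/dt = ṁ c_p (T_in − T) + Q̇.
τ = M/ṁ = 160.00 min; T_ss = T_in + Q̇/(ṁ c_p) = 27.203 °C.
T(t) = T_ss + (T₀ − T_ss) e^(−t/τ). Set T = 28.0:
e^(−t/τ) = (28.0 − 27.203)/(30.4 − 27.203) = 0.24935
t = −160.00 · ln(0.24935) = 222.23 min.

222 min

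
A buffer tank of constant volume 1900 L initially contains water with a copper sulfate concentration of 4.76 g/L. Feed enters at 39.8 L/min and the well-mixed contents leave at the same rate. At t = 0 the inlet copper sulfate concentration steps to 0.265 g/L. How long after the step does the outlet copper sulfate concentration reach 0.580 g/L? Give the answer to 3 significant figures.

Species balance: V dC/dt = Q(C_in − C) ⇒ τ = V/Q = 47.739 min.
C(t) = C_in + (C₀ − C_in) e^(−t/τ). Set C = 0.580 and solve for t:
e^(−t/τ) = (C − C_in)/(C₀ − C_in) = (0.580 − 0.265)/(4.76 − 0.265) = 0.070078
t = −τ ln(…) = 47.739 × 2.6581 = 126.90 min.

127 min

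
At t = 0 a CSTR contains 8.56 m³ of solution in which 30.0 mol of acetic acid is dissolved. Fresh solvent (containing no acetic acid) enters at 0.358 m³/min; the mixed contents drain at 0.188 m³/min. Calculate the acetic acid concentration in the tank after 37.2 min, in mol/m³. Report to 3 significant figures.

1.09 mol/m³

Let m(t) be the amount of acetic acid. Volume: V(t) = V₀ + (Q_in − Q_out) t = 8.56 + 0.17000 t; V(37.2) = 14.884 m³.
Solute balance: dm/dt = 0 − Q_out C = −Q_out m/V(t).
Separate: dm/m = −Q_out dt/V(t) ⇒ ln(m/m₀) = −(Q_out/(Q_in−Q_out)) ln(V/V₀).
m = m₀ (V₀/V)^(Q_out/(Q_in−Q_out)) = 30.0 × (8.56/14.884)^(1.1059) = 16.272 mol.
C = m/V = 16.272/14.884 = 1.0932 mol/m³.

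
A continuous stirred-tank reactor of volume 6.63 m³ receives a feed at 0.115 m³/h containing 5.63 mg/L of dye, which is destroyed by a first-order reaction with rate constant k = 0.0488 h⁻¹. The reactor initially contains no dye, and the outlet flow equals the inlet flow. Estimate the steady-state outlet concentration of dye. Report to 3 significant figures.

Species balance: V dC/dt = Q C_in − Q C − k V C.
At steady state: 0 = Q C_in − (Q + kV) C_ss, so C_ss = Q C_in/(Q + kV).
C_ss = 0.115·5.63/(0.115 + 0.0488·6.63) = 0.64745/0.43854 = 1.4764 mg/L.

1.48 mg/L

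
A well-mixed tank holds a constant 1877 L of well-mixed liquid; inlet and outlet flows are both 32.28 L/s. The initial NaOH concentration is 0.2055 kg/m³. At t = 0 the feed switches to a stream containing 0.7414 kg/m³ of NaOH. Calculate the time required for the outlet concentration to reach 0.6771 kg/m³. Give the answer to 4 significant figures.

Species balance: V dC/dt = Q(C_in − C) ⇒ τ = V/Q = 58.1475 s.
C(t) = C_in + (C₀ − C_in) e^(−t/τ). Set C = 0.6771 and solve for t:
e^(−t/τ) = (C − C_in)/(C₀ − C_in) = (0.6771 − 0.7414)/(0.2055 − 0.7414) = 0.119985
t = −τ ln(…) = 58.1475 × 2.12039 = 123.295 s.

123.3 s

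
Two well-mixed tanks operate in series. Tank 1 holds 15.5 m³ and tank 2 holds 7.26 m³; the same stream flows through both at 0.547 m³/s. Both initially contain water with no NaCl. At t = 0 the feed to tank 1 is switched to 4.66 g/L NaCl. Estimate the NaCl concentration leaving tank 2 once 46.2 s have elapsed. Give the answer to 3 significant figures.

Time constants: τᵢ = Vᵢ/Q for each well-mixed tank.
τ₁ = 15.5/0.547 = 28.336 s; τ₂ = 7.26/0.547 = 13.272 s.
Solving the cascade with C₁(0)=C₂(0)=0 gives C₂(t) = C_in[1 − (τ₁ e^(−t/τ₁) − τ₂ e^(−t/τ₂))/(τ₁ − τ₂)].
At t = 46.2: e^(−t/τ₁) = 0.19585, e^(−t/τ₂) = 0.030779.
C₂ = 4.66·[1 − (28.336·0.19585 − 13.272·0.030779)/(15.064)] = 4.66·0.65871 = 3.0696 g/L.

3.07 g/L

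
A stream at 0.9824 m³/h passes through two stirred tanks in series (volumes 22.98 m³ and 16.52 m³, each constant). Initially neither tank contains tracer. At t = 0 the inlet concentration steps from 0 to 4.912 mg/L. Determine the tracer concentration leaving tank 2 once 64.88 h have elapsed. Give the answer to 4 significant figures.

Species balance on tank i: dCᵢ/dt = (Cᵢ₋₁ − Cᵢ)/τᵢ with τᵢ = Vᵢ/Q.
τ₁ = 22.98/0.9824 = 23.3917 h; τ₂ = 16.52/0.9824 = 16.8160 h.
Solving the cascade with C₁(0)=C₂(0)=0 gives C₂(t) = C_in[1 − (τ₁ e^(−t/τ₁) − τ₂ e^(−t/τ₂))/(τ₁ − τ₂)].
At t = 64.88: e^(−t/τ₁) = 0.0624347, e^(−t/τ₂) = 0.0211051.
C₂ = 4.912·[1 − (23.3917·0.0624347 − 16.8160·0.0211051)/(6.57573)] = 4.912·0.831874 = 4.08617 mg/L.

4.086 mg/L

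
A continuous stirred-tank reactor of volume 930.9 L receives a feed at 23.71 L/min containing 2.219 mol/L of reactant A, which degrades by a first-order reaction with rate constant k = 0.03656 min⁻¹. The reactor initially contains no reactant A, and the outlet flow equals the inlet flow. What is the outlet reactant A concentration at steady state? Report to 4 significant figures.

Accumulation = in − out − consumed: V dC/dt = Q C_in − Q C − k V C.
At steady state: 0 = Q C_in − (Q + kV) C_ss, so C_ss = Q C_in/(Q + kV).
C_ss = 23.71·2.219/(23.71 + 0.03656·930.9) = 52.6125/57.7437 = 0.911138 mol/L.

0.9111 mol/L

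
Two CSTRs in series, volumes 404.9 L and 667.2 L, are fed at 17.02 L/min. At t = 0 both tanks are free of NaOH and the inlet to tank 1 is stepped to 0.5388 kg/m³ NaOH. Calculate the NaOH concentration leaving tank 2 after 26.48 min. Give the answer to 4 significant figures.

0.1146 kg/m³

Each tank obeys Vᵢ dCᵢ/dt = Q(Cᵢ₋₁ − Cᵢ), so τᵢ = Vᵢ/Q.
τ₁ = 404.9/17.02 = 23.7897 min; τ₂ = 667.2/17.02 = 39.2009 min.
Tank 1: C₁ = C_in(1 − e^(−t/τ₁)). Tank 2 (τ₁ ≠ τ₂): C₂ = C_in[1 − (τ₁ e^(−t/τ₁) − τ₂ e^(−t/τ₂))/(τ₁ − τ₂)].
At t = 26.48: e^(−t/τ₁) = 0.328543, e^(−t/τ₂) = 0.508905.
C₂ = 0.5388·[1 − (23.7897·0.328543 − 39.2009·0.508905)/(-15.4113)] = 0.5388·0.212678 = 0.114591 kg/m³.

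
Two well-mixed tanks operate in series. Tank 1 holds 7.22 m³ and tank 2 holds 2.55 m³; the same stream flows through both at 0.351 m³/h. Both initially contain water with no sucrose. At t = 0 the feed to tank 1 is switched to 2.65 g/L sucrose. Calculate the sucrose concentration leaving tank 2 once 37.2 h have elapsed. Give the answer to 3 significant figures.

1.99 g/L

Species balance on tank i: dCᵢ/dt = (Cᵢ₋₁ − Cᵢ)/τᵢ with τᵢ = Vᵢ/Q.
τ₁ = 7.22/0.351 = 20.570 h; τ₂ = 2.55/0.351 = 7.2650 h.
Tank 1: C₁ = C_in(1 − e^(−t/τ₁)). Tank 2 (τ₁ ≠ τ₂): C₂ = C_in[1 − (τ₁ e^(−t/τ₁) − τ₂ e^(−t/τ₂))/(τ₁ − τ₂)].
At t = 37.2: e^(−t/τ₁) = 0.16390, e^(−t/τ₂) = 0.0059732.
C₂ = 2.65·[1 − (20.570·0.16390 − 7.2650·0.0059732)/(13.305)] = 2.65·0.74986 = 1.9871 g/L.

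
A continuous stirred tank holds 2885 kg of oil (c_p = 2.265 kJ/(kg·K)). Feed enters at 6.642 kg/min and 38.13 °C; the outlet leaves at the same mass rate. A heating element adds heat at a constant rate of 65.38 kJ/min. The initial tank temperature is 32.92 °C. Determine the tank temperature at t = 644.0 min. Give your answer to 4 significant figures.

40.31 °C

M c_p dT/dt = ṁ c_p (T_in − T) + Q̇.
τ = M/ṁ = 434.357 min; T_ss = T_in + Q̇/(ṁ c_p) = 38.13 + 65.38/(6.642·2.265) = 42.4759 °C.
This is linear first-order; T(t) = T_ss + (T₀ − T_ss) e^(−t/τ).
T(644.0) = 42.4759 + (-9.55588)·e^(−644.0/434.357) = 42.4759 + (-9.55588)·0.227035 = 40.3064 °C.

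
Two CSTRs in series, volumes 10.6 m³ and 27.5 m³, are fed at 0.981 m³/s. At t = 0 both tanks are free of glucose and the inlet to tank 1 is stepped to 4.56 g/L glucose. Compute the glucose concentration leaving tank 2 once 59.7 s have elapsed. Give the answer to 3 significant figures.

3.69 g/L

Each tank obeys Vᵢ dCᵢ/dt = Q(Cᵢ₋₁ − Cᵢ), so τᵢ = Vᵢ/Q.
τ₁ = 10.6/0.981 = 10.805 s; τ₂ = 27.5/0.981 = 28.033 s.
Solving the cascade with C₁(0)=C₂(0)=0 gives C₂(t) = C_in[1 − (τ₁ e^(−t/τ₁) − τ₂ e^(−t/τ₂))/(τ₁ − τ₂)].
At t = 59.7: e^(−t/τ₁) = 0.0039856, e^(−t/τ₂) = 0.11888.
C₂ = 4.56·[1 − (10.805·0.0039856 − 28.033·0.11888)/(-17.227)] = 4.56·0.80906 = 3.6893 g/L.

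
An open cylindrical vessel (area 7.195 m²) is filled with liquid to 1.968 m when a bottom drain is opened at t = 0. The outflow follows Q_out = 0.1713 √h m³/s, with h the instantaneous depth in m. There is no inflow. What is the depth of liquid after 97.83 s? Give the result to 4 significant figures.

0.05678 m

Unsteady balance on liquid volume: A dh/dt = −0.1713 √h.
Separate and integrate: 2(√h − √h₀) = −(0.1713/A) t.
√h = √1.968 − 0.1713·97.83/(2·7.195) = 1.40285 − 1.16458 = 0.238276.
h = 0.238276² = 0.0567755 m.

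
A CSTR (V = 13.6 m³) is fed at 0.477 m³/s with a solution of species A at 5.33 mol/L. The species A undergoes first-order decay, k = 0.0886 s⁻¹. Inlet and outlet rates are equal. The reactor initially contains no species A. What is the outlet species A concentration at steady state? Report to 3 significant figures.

Accumulation = in − out − consumed: V dC/dt = Q C_in − Q C − k V C.
Steady state (dC/dt = 0): C_ss = Q C_in/(Q + kV) = C_in/(1 + kV/Q).
C_ss = 0.477·5.33/(0.477 + 0.0886·13.6) = 2.5424/1.6820 = 1.5116 mol/L.

1.51 mol/L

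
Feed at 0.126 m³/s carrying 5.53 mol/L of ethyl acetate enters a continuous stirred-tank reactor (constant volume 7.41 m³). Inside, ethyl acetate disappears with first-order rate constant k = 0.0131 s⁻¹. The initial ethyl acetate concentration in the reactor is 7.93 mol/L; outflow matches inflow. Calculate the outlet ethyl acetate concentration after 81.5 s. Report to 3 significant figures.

3.54 mol/L

Accumulation = in − out − consumed: V dC/dt = Q C_in − Q C − k V C.
dC/dt = (Q/V) C_in − (Q/V + k) C; effective rate a = Q/V + k = 0.017004 + 0.0131 = 0.030104 s⁻¹.
C_ss = Q C_in/(Q + kV) = 3.1236 mol/L; C(t) = C_ss + (C₀ − C_ss) e^(−a t).
C(81.5) = 3.1236 + (4.8064)·e^(−0.030104·81.5) = 3.1236 + (4.8064)·0.085994 = 3.5369 mol/L.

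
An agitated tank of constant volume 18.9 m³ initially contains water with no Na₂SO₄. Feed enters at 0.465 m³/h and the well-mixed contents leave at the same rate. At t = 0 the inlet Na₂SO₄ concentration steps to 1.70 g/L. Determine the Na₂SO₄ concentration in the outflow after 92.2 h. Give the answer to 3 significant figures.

Mass balance on the solute (V constant): V dC/dt = Q(C_in − C).
Time constant τ = V/Q = 18.9/0.465 = 40.645 h.
C approaches C_in exponentially: C(t) = C_in + (C₀ − C_in) e^(−t/τ).
C(92.2) = 1.70 + (0 − 1.70)·e^(−92.2/40.645) = 1.70 + (-1.7000)·0.10348 = 1.5241 g/L.

1.52 g/L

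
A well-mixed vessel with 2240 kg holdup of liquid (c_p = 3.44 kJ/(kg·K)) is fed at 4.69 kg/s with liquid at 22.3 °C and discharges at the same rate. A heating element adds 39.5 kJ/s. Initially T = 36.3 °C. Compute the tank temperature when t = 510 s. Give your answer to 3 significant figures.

28.7 °C

Energy balance: M c_p dT/dt = ṁ c_p (T_in − T) + 39.5.
Rearrange: dT/dt = (T_ss − T)/τ with τ = M/ṁ = 477.61 s and T_ss = T_in + Q̇/(ṁ c_p) = 24.748 °C.
T approaches T_ss exponentially: T(t) = T_ss + (T₀ − T_ss) e^(−t/τ).
T(510) = 24.748 + (11.552)·e^(−510/477.61) = 24.748 + (11.552)·0.34376 = 28.719 °C.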